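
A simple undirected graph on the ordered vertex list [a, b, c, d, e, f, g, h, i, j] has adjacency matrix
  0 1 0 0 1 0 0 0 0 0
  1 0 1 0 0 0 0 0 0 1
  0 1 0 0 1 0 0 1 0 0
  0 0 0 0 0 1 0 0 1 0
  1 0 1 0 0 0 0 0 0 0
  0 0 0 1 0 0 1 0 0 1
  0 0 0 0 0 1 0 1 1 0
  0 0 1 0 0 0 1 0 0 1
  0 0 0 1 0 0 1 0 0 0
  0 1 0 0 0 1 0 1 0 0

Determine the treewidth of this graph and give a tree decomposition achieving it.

Every bag has size at most 3, so the width is 3 − 1 = 2 and tw(G) ≤ 2. The edges e–a–b–c–e form a cycle, so G is not a tree and its treewidth is at least 2. Combining the bounds, tw(G) = 2.

Treewidth 2.
Bags: B1 = {a, c, e}  B2 = {a, b, c}  B3 = {b, c, h}  B4 = {b, h, j}  B5 = {g, h, j}  B6 = {f, g, j}  B7 = {f, g, i}  B8 = {d, f, i}
Tree: B1–B2, B2–B3, B3–B4, B4–B5, B5–B6, B6–B7, B7–B8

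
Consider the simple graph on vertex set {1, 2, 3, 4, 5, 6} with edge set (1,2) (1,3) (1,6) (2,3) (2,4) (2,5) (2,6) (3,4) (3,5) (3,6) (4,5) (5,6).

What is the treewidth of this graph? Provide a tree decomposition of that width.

The largest bag has 4 vertices, giving width 3; this decomposition certifies tw(G) ≤ 3. Conversely, {1, 2, 3, 6} is a clique of size 4, and the vertices of any clique must share a bag in every tree decomposition; so some bag has ≥ 4 vertices and tw(G) ≥ 3. Therefore the treewidth is 3.

Treewidth 3.
Bags: B1 = {2, 3, 5, 6}  B2 = {2, 3, 4, 5}  B3 = {1, 2, 3, 6}
Tree: B1–B2, B1–B3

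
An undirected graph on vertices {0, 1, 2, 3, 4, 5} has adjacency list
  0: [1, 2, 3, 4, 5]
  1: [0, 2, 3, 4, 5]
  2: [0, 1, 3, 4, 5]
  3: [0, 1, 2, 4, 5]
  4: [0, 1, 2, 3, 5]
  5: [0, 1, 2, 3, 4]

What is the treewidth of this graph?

5

A width-5 tree decomposition is:
Bags: B1 = {0, 1, 2, 3, 4, 5}
Tree: (single bag)
A single bag containing all 6 vertices is trivially a valid decomposition of width 5. For the lower bound, the 6 vertices {0, 1, 2, 3, 4, 5} are pairwise adjacent, and any tree decomposition puts a clique entirely inside one bag — forcing width ≥ 5. The upper and lower bounds meet at 5, so that is the treewidth.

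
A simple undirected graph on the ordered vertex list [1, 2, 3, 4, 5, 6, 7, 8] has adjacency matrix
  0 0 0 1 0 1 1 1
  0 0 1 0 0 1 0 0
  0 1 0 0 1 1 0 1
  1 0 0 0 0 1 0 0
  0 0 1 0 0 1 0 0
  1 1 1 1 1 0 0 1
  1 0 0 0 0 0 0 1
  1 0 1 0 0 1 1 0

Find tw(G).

2

A width-2 tree decomposition is:
Bags: B1 = {3, 6, 8}  B2 = {1, 6, 8}  B3 = {2, 3, 6}  B4 = {1, 4, 6}  B5 = {3, 5, 6}  B6 = {1, 7, 8}
Tree: B1–B2, B1–B3, B2–B4, B1–B5, B2–B6
Each bag holds 3 vertices, so the decomposition has width 2, which upper-bounds the treewidth. On the other hand G contains the 3-clique {1, 6, 8}. A clique must lie in a single bag of any decomposition, so no decomposition can have width below 2. Hence tw(G) = 2 exactly.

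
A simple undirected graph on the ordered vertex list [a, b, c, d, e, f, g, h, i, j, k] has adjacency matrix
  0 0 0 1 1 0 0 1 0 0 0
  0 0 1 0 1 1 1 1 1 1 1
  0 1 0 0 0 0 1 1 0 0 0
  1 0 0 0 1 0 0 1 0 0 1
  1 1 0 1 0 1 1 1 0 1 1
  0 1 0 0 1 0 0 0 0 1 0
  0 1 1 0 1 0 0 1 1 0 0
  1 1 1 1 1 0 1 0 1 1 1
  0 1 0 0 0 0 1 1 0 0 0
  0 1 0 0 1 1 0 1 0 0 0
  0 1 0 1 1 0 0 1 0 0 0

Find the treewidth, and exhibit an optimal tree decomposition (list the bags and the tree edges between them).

Treewidth 3.
One optimal decomposition is:
Bags: B1 = {b, e, h, k}  B2 = {b, e, h, j}  B3 = {b, e, g, h}  B4 = {d, e, h, k}  B5 = {b, g, h, i}  B6 = {b, c, g, h}  B7 = {a, d, e, h}  B8 = {b, e, f, j}
Tree: B1–B2, B2–B3, B1–B4, B3–B5, B5–B6, B4–B7, B2–B8

Every bag has size at most 4, so the width is 4 − 1 = 3 and tw(G) ≤ 3. Conversely, {a, d, e, h} is a clique of size 4, and the vertices of any clique must share a bag in every tree decomposition; so some bag has ≥ 4 vertices and tw(G) ≥ 3. Hence tw(G) = 3 exactly.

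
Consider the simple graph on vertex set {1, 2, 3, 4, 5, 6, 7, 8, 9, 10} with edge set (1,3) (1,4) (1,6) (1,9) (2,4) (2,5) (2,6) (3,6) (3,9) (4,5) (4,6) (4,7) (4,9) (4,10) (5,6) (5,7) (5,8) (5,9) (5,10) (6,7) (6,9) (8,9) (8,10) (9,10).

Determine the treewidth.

A width-3 tree decomposition is:
Bags: B1 = {4, 5, 9, 10}  B2 = {4, 5, 6, 9}  B3 = {4, 5, 6, 7}  B4 = {1, 4, 6, 9}  B5 = {2, 4, 5, 6}  B6 = {1, 3, 6, 9}  B7 = {5, 8, 9, 10}
Tree: B1–B2, B2–B3, B2–B4, B3–B5, B4–B6, B1–B7
Every bag has size at most 4, so the width is 4 − 1 = 3 and tw(G) ≤ 3. Conversely, {5, 8, 9, 10} is a clique of size 4, and the vertices of any clique must share a bag in every tree decomposition; so some bag has ≥ 4 vertices and tw(G) ≥ 3. Hence tw(G) = 3 exactly.

3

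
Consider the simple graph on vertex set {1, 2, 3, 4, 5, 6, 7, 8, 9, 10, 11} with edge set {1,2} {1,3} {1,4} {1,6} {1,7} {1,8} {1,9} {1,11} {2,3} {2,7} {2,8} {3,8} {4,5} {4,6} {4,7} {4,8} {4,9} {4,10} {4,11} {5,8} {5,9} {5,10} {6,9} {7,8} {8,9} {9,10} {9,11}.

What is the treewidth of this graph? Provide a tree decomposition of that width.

The largest bag has 4 vertices, giving width 3; this decomposition certifies tw(G) ≤ 3. On the other hand G contains the 4-clique {1, 2, 3, 8}. A clique must lie in a single bag of any decomposition, so no decomposition can have width below 3. Combining the bounds, tw(G) = 3.

Treewidth 3.
Bags: B1 = {1, 4, 9, 11}  B2 = {1, 4, 8, 9}  B3 = {4, 5, 8, 9}  B4 = {4, 5, 9, 10}  B5 = {1, 4, 7, 8}  B6 = {1, 2, 7, 8}  B7 = {1, 2, 3, 8}  B8 = {1, 4, 6, 9}
Tree: B1–B2, B2–B3, B3–B4, B2–B5, B5–B6, B6–B7, B1–B8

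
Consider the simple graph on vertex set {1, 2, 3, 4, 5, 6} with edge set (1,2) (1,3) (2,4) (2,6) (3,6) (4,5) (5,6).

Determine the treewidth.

2

A width-2 tree decomposition is:
Bags: B1 = {1, 2, 3}  B2 = {2, 3, 6}  B3 = {2, 4, 6}  B4 = {4, 5, 6}
Tree: B1–B2, B2–B3, B3–B4
Each bag holds 3 vertices, so the decomposition has width 2, which upper-bounds the treewidth. The edges 1–3–6–2–1 form a cycle, so G is not a tree and its treewidth is at least 2. Therefore the treewidth is 2.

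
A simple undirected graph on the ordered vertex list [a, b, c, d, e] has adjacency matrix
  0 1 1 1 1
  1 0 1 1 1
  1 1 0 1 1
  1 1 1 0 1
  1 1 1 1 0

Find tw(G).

4

A width-4 tree decomposition is:
Bags: B1 = {a, b, c, d, e}
Tree: (single bag)
With just one bag of size 5, the width is 5 − 1 = 4, so tw(G) ≤ 4. Conversely, {a, b, c, d, e} is a clique of size 5, and the vertices of any clique must share a bag in every tree decomposition; so some bag has ≥ 5 vertices and tw(G) ≥ 4. The upper and lower bounds meet at 4, so that is the treewidth.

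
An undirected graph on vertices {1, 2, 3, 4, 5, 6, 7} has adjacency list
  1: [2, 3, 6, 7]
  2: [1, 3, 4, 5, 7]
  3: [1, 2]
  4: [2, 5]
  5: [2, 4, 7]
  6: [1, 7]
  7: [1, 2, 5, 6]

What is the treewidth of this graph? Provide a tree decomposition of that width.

Treewidth 2.
One optimal decomposition is:
Bags: B1 = {2, 4, 5}  B2 = {2, 5, 7}  B3 = {1, 2, 7}  B4 = {1, 6, 7}  B5 = {1, 2, 3}
Tree: B1–B2, B2–B3, B3–B4, B3–B5

Each bag holds 3 vertices, so the decomposition has width 2, which upper-bounds the treewidth. For the lower bound, the 3 vertices {1, 2, 3} are pairwise adjacent, and any tree decomposition puts a clique entirely inside one bag — forcing width ≥ 2. Therefore the treewidth is 2.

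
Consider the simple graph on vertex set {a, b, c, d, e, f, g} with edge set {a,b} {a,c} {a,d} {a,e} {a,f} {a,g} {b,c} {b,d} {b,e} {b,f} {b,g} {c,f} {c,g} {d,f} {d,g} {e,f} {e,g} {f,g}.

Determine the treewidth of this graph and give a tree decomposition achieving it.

Treewidth 4.
Bags: B1 = {a, b, e, f, g}  B2 = {a, b, c, f, g}  B3 = {a, b, d, f, g}
Tree: B1–B2, B1–B3

Each bag holds 5 vertices, so the decomposition has width 4, which upper-bounds the treewidth. On the other hand G contains the 5-clique {a, b, d, f, g}. A clique must lie in a single bag of any decomposition, so no decomposition can have width below 4. Therefore the treewidth is 4.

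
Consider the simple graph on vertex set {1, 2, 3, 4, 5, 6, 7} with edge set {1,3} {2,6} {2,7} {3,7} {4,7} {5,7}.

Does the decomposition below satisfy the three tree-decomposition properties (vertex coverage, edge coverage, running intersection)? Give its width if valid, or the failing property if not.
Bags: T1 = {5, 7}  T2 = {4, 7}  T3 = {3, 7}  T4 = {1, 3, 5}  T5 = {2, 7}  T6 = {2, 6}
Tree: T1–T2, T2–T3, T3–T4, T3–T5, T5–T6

A tree decomposition must satisfy three properties: every vertex lies in some bag; for every edge, both endpoints lie together in some bag; and for every vertex, the bags containing it form a connected subtree. Here bags containing vertex 5 are not connected in the tree, so the decomposition is invalid.

No — bags containing vertex 5 are not connected in the tree.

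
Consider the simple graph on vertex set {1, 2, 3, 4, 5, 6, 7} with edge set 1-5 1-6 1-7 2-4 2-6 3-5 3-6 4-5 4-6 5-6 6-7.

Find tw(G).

2

A width-2 tree decomposition is:
Bags: B1 = {3, 5, 6}  B2 = {1, 5, 6}  B3 = {4, 5, 6}  B4 = {2, 4, 6}  B5 = {1, 6, 7}
Tree: B1–B2, B1–B3, B3–B4, B2–B5
Each bag holds 3 vertices, so the decomposition has width 2, which upper-bounds the treewidth. For the lower bound, the 3 vertices {2, 4, 6} are pairwise adjacent, and any tree decomposition puts a clique entirely inside one bag — forcing width ≥ 2. The upper and lower bounds meet at 2, so that is the treewidth.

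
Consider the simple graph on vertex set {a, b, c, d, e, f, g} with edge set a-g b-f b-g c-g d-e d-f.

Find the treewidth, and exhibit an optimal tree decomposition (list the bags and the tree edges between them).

Each bag holds 2 vertices, so the decomposition has width 1, which upper-bounds the treewidth. G has an edge, so its treewidth is at least 1. The upper and lower bounds meet at 1, so that is the treewidth.

Treewidth 1.
One optimal decomposition is:
Bags: B1 = {b, f}  B2 = {b, g}  B3 = {c, g}  B4 = {d, f}  B5 = {d, e}  B6 = {a, g}
Tree: B1–B2, B2–B3, B1–B4, B4–B5, B3–B6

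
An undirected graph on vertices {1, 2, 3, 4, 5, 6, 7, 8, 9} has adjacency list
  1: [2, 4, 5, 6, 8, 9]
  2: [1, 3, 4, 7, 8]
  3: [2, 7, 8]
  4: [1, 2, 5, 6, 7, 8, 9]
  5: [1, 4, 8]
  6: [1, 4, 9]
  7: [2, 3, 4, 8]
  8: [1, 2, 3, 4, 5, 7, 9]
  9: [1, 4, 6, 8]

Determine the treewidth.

A width-3 tree decomposition is:
Bags: B1 = {1, 4, 5, 8}  B2 = {1, 4, 8, 9}  B3 = {1, 2, 4, 8}  B4 = {2, 4, 7, 8}  B5 = {1, 4, 6, 9}  B6 = {2, 3, 7, 8}
Tree: B1–B2, B1–B3, B3–B4, B2–B5, B4–B6
Every bag has size at most 4, so the width is 4 − 1 = 3 and tw(G) ≤ 3. On the other hand G contains the 4-clique {2, 3, 7, 8}. A clique must lie in a single bag of any decomposition, so no decomposition can have width below 3. Hence tw(G) = 3 exactly.

3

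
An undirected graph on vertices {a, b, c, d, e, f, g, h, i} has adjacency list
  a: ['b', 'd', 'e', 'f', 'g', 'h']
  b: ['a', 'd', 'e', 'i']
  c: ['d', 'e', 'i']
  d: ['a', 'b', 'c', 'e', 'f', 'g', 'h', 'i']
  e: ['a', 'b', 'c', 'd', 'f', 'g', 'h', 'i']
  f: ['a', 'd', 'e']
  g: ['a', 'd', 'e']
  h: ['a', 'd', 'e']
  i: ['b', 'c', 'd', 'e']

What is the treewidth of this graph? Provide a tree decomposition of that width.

Each bag holds 4 vertices, so the decomposition has width 3, which upper-bounds the treewidth. For the lower bound, the 4 vertices {c, d, e, i} are pairwise adjacent, and any tree decomposition puts a clique entirely inside one bag — forcing width ≥ 3. The upper and lower bounds meet at 3, so that is the treewidth.

Treewidth 3.
One such decomposition:
Bags: B1 = {a, d, e, g}  B2 = {a, d, e, h}  B3 = {a, b, d, e}  B4 = {b, d, e, i}  B5 = {a, d, e, f}  B6 = {c, d, e, i}
Tree: B1–B2, B2–B3, B3–B4, B3–B5, B4–B6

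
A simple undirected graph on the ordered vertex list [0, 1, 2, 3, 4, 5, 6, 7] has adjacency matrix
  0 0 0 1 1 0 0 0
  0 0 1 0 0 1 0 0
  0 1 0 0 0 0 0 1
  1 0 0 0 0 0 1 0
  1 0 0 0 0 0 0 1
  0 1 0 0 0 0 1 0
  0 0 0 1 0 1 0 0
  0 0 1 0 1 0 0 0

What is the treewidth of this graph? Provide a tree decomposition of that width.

Each bag holds 3 vertices, so the decomposition has width 2, which upper-bounds the treewidth. The edges 5–1–2–7–4–0–3–6–5 form a cycle, so G is not a tree and its treewidth is at least 2. Hence tw(G) = 2 exactly.

Treewidth 2.
One optimal decomposition is:
Bags: B1 = {1, 2, 5}  B2 = {2, 5, 7}  B3 = {4, 5, 7}  B4 = {0, 4, 5}  B5 = {0, 3, 5}  B6 = {3, 5, 6}
Tree: B1–B2, B2–B3, B3–B4, B4–B5, B5–B6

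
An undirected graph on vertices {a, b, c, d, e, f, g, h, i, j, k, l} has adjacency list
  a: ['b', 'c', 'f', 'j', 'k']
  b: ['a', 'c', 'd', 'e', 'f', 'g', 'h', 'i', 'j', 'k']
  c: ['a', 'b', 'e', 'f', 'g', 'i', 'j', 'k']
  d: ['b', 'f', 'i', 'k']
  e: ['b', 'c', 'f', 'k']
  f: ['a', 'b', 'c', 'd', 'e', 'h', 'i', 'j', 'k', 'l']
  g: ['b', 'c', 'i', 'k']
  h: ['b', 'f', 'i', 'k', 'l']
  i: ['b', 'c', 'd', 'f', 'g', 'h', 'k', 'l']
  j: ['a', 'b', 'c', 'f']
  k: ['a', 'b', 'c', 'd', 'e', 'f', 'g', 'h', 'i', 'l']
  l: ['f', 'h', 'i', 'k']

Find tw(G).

A width-4 tree decomposition is:
Bags: B1 = {b, c, f, i, k}  B2 = {b, c, e, f, k}  B3 = {b, d, f, i, k}  B4 = {a, b, c, f, k}  B5 = {b, f, h, i, k}  B6 = {f, h, i, k, l}  B7 = {a, b, c, f, j}  B8 = {b, c, g, i, k}
Tree: B1–B2, B1–B3, B2–B4, B3–B5, B5–B6, B4–B7, B1–B8
The largest bag has 5 vertices, giving width 4; this decomposition certifies tw(G) ≤ 4. For the lower bound, the 5 vertices {b, c, g, i, k} are pairwise adjacent, and any tree decomposition puts a clique entirely inside one bag — forcing width ≥ 4. Combining the bounds, tw(G) = 4.

4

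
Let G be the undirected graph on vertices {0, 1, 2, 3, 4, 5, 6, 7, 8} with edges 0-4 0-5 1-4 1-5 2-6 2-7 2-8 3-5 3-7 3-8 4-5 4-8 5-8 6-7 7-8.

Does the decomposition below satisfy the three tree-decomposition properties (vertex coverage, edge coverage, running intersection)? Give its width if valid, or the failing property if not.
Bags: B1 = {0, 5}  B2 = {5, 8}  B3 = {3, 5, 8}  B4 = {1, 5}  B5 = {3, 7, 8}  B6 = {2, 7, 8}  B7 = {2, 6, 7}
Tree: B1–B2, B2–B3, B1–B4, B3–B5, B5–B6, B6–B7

A tree decomposition must satisfy three properties: every vertex lies in some bag; for every edge, both endpoints lie together in some bag; and for every vertex, the bags containing it form a connected subtree. Here vertex 4 appears in no bag, so the decomposition is invalid.

No — vertex 4 appears in no bag.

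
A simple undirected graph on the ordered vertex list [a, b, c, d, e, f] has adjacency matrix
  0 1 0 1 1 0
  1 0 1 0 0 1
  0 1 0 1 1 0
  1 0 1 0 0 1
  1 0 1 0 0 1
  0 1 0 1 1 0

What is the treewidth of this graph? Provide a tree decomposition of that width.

Treewidth 3.
One such decomposition:
Bags: B1 = {a, b, d, e}  B2 = {b, d, e, f}  B3 = {b, c, d, e}
Tree: B1–B2, B2–B3

Each bag holds 4 vertices, so the decomposition has width 3, which upper-bounds the treewidth. For the lower bound: the 4 vertex sets {a,d}, {b,f}, {e}, {c} are disjoint, each induces a connected subgraph, and every pair is joined by at least one edge of G. Contracting each set to a single vertex therefore yields K_{4} as a minor, and since treewidth is minor-monotone, tw(G) ≥ tw(K_{4}) = 3. The upper and lower bounds meet at 3, so that is the treewidth.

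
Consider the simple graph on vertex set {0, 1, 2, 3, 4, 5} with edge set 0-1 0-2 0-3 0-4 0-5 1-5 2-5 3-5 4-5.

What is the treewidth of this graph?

2

A width-2 tree decomposition is:
Bags: B1 = {0, 1, 5}  B2 = {0, 4, 5}  B3 = {0, 3, 5}  B4 = {0, 2, 5}
Tree: B1–B2, B2–B3, B1–B4
The largest bag has 3 vertices, giving width 2; this decomposition certifies tw(G) ≤ 2. On the other hand G contains the 3-clique {0, 1, 5}. A clique must lie in a single bag of any decomposition, so no decomposition can have width below 2. Hence tw(G) = 2 exactly.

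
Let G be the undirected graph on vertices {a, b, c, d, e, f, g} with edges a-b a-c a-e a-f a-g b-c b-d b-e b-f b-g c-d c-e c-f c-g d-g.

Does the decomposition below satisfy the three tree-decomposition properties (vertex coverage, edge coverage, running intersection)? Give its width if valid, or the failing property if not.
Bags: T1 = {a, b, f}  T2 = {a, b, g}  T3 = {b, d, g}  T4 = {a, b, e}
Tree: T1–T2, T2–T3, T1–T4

No — vertex c appears in no bag.

A tree decomposition must satisfy three properties: every vertex lies in some bag; for every edge, both endpoints lie together in some bag; and for every vertex, the bags containing it form a connected subtree. Here vertex c appears in no bag, so the decomposition is invalid.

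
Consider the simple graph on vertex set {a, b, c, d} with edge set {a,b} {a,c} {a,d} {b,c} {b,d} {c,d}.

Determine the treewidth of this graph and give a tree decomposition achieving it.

Treewidth 3.
One optimal decomposition is:
Bags: B1 = {a, b, c, d}
Tree: (single bag)

With just one bag of size 4, the width is 4 − 1 = 3, so tw(G) ≤ 3. For the lower bound, the 4 vertices {a, b, c, d} are pairwise adjacent, and any tree decomposition puts a clique entirely inside one bag — forcing width ≥ 3. Combining the bounds, tw(G) = 3.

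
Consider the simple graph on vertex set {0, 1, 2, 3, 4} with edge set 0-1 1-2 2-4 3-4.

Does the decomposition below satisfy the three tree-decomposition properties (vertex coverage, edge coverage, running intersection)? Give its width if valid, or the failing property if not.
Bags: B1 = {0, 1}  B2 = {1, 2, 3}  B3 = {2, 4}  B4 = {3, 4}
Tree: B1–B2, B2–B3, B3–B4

A tree decomposition must satisfy three properties: every vertex lies in some bag; for every edge, both endpoints lie together in some bag; and for every vertex, the bags containing it form a connected subtree. Here bags containing vertex 3 are not connected in the tree, so the decomposition is invalid.

No — bags containing vertex 3 are not connected in the tree.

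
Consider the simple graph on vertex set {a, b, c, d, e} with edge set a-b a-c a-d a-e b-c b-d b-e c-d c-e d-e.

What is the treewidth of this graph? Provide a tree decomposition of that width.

With just one bag of size 5, the width is 5 − 1 = 4, so tw(G) ≤ 4. For the lower bound, the 5 vertices {a, b, c, d, e} are pairwise adjacent, and any tree decomposition puts a clique entirely inside one bag — forcing width ≥ 4. The upper and lower bounds meet at 4, so that is the treewidth.

Treewidth 4.
One optimal decomposition is:
Bags: B1 = {a, b, c, d, e}
Tree: (single bag)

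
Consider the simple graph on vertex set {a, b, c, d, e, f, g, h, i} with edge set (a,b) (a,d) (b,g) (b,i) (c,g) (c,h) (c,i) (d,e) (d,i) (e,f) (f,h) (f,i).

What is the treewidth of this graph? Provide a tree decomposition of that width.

Each bag holds 4 vertices, so the decomposition has width 3, which upper-bounds the treewidth. For the lower bound: the 4 vertex sets {e,f,h}, {d}, {i}, {a,b,c,g} are disjoint, each induces a connected subgraph, and every pair is joined by at least one edge of G. Contracting each set to a single vertex therefore yields K_{4} as a minor, and since treewidth is minor-monotone, tw(G) ≥ tw(K_{4}) = 3. Hence tw(G) = 3 exactly.

Treewidth 3.
Bags: B1 = {d, e, f, h}  B2 = {d, f, h, i}  B3 = {c, d, h, i}  B4 = {a, c, d, i}  B5 = {a, b, c, i}  B6 = {a, b, c, g}
Tree: B1–B2, B2–B3, B3–B4, B4–B5, B5–B6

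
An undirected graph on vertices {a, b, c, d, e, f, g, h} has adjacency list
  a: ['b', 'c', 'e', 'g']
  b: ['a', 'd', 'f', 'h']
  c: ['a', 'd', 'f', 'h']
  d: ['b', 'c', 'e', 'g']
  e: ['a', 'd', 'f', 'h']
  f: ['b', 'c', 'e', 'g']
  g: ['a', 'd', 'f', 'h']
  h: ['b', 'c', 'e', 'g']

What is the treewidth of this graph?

4

A width-4 tree decomposition is:
Bags: B1 = {b, c, e, g, h}  B2 = {b, c, d, e, g}  B3 = {a, b, c, e, g}  B4 = {b, c, e, f, g}
Tree: B1–B2, B2–B3, B3–B4
The largest bag has 5 vertices, giving width 4; this decomposition certifies tw(G) ≤ 4. For the lower bound: the 5 vertex sets {c,h}, {b,d}, {a,e}, {g}, {f} are disjoint, each induces a connected subgraph, and every pair is joined by at least one edge of G. Contracting each set to a single vertex therefore yields K_{5} as a minor, and since treewidth is minor-monotone, tw(G) ≥ tw(K_{5}) = 4. Therefore the treewidth is 4.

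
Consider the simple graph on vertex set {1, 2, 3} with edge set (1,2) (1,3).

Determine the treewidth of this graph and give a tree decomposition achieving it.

Treewidth 1.
One optimal decomposition is:
Bags: B1 = {1, 3}  B2 = {1, 2}
Tree: B1–B2

Every bag has size at most 2, so the width is 2 − 1 = 1 and tw(G) ≤ 1. G has an edge, so its treewidth is at least 1. The upper and lower bounds meet at 1, so that is the treewidth.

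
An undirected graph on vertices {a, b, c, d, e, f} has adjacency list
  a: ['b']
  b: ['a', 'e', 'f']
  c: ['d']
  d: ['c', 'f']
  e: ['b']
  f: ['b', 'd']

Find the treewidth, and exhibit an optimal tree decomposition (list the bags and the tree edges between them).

Treewidth 1.
Bags: B1 = {b, f}  B2 = {a, b}  B3 = {d, f}  B4 = {c, d}  B5 = {b, e}
Tree: B1–B2, B1–B3, B3–B4, B1–B5

Each bag holds 2 vertices, so the decomposition has width 1, which upper-bounds the treewidth. Since G has at least one edge (e.g. f–b), it is not an edgeless graph, so tw(G) ≥ 1. Hence tw(G) = 1 exactly.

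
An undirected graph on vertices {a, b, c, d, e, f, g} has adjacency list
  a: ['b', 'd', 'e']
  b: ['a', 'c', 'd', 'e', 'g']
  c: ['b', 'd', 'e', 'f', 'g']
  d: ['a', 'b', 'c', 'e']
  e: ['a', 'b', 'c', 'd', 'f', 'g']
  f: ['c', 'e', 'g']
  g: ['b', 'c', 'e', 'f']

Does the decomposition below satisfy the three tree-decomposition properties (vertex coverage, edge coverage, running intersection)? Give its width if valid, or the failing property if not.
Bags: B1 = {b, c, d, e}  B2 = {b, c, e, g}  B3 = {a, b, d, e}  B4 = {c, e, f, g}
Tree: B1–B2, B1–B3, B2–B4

Yes; width 3.

Every vertex of G appears in some bag (union = {a, b, c, d, e, f, g}); every edge is covered by a bag; and for each vertex v the set of bags containing v is connected in the bag tree. The decomposition is therefore valid. The largest bag has 4 vertices, so the width is 3.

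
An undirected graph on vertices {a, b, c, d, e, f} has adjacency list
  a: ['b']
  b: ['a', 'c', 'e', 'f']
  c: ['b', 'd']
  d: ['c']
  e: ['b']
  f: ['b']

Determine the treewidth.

A width-1 tree decomposition is:
Bags: B1 = {b, c}  B2 = {b, f}  B3 = {a, b}  B4 = {c, d}  B5 = {b, e}
Tree: B1–B2, B1–B3, B1–B4, B2–B5
The largest bag has 2 vertices, giving width 1; this decomposition certifies tw(G) ≤ 1. G has an edge, so its treewidth is at least 1. Therefore the treewidth is 1.

1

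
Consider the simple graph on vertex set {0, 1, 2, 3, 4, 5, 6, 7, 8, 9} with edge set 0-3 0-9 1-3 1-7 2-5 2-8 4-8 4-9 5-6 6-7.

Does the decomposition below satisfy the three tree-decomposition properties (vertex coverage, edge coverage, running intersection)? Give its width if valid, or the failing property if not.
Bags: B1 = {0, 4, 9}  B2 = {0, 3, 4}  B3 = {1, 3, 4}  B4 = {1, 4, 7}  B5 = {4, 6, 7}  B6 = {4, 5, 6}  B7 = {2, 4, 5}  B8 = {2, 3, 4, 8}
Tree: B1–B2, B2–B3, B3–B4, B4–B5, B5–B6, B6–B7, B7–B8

A tree decomposition must satisfy three properties: every vertex lies in some bag; for every edge, both endpoints lie together in some bag; and for every vertex, the bags containing it form a connected subtree. Here bags containing vertex 3 are not connected in the tree, so the decomposition is invalid.

No — bags containing vertex 3 are not connected in the tree.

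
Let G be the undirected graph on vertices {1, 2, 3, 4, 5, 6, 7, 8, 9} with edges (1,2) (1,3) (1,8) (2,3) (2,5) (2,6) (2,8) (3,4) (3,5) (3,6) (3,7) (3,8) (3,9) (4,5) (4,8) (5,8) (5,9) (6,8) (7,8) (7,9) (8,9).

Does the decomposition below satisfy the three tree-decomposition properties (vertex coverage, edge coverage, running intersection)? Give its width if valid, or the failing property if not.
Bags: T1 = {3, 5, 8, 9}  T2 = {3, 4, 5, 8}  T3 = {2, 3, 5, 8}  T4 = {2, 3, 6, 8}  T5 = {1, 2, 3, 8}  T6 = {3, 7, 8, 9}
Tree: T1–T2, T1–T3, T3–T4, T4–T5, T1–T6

Yes; width 3.

Vertex coverage: the bags together contain {1, 2, 3, 4, 5, 6, 7, 8, 9}, the full vertex set. Edge coverage: each edge of G has both endpoints in at least one bag. Running intersection: for every vertex, the bags containing it form a connected subtree. All three properties hold, so this is a valid tree decomposition of width max|bag| − 1 = 3, and hence tw(G) ≤ 3.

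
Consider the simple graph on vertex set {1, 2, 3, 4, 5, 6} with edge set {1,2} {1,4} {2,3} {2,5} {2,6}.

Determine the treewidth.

A width-1 tree decomposition is:
Bags: B1 = {2, 6}  B2 = {1, 2}  B3 = {2, 3}  B4 = {1, 4}  B5 = {2, 5}
Tree: B1–B2, B2–B3, B2–B4, B3–B5
The largest bag has 2 vertices, giving width 1; this decomposition certifies tw(G) ≤ 1. Since G has at least one edge (e.g. 2–6), it is not an edgeless graph, so tw(G) ≥ 1. Hence tw(G) = 1 exactly.

1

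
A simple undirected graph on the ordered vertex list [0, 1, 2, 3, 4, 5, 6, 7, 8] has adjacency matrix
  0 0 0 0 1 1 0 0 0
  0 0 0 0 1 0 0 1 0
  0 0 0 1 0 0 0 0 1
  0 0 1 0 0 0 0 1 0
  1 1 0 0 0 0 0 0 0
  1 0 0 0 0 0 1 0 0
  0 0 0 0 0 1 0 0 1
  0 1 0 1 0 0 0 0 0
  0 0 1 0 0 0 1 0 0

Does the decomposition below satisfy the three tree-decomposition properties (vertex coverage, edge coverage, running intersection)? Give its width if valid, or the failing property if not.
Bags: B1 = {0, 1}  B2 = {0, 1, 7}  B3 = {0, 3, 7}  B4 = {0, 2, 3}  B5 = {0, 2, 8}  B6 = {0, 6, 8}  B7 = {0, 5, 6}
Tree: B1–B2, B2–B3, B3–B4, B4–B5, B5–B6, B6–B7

No — vertex 4 appears in no bag.

A tree decomposition must satisfy three properties: every vertex lies in some bag; for every edge, both endpoints lie together in some bag; and for every vertex, the bags containing it form a connected subtree. Here vertex 4 appears in no bag, so the decomposition is invalid.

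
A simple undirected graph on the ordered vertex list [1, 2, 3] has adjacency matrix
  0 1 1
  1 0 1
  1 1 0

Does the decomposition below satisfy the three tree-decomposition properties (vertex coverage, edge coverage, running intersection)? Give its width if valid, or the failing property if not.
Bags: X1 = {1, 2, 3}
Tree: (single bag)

Yes; width 2.

Checking the three conditions: (i) the bags cover all of {1, 2, 3}; (ii) for each edge, some bag contains both endpoints; (iii) the bags containing any fixed vertex form a subtree. All hold, so the decomposition is valid with width 3 − 1 = 2.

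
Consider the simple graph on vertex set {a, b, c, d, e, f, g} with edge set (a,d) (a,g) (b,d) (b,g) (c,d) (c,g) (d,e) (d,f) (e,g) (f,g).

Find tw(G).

A width-2 tree decomposition is:
Bags: B1 = {d, e, g}  B2 = {c, d, g}  B3 = {d, f, g}  B4 = {b, d, g}  B5 = {a, d, g}
Tree: B1–B2, B2–B3, B3–B4, B4–B5
Every bag has size at most 3, so the width is 3 − 1 = 2 and tw(G) ≤ 2. For the lower bound, G contains the cycle d–e–g–c–d, so G is not a forest; only forests have treewidth ≤ 1, hence tw(G) ≥ 2. The upper and lower bounds meet at 2, so that is the treewidth.

2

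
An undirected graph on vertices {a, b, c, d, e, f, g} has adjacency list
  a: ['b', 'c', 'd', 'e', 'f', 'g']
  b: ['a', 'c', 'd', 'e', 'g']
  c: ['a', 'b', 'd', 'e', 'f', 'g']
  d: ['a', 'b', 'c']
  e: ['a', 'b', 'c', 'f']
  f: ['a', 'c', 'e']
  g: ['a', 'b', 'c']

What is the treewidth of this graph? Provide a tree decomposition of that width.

Treewidth 3.
Bags: B1 = {a, b, c, e}  B2 = {a, b, c, d}  B3 = {a, b, c, g}  B4 = {a, c, e, f}
Tree: B1–B2, B1–B3, B1–B4

The largest bag has 4 vertices, giving width 3; this decomposition certifies tw(G) ≤ 3. For the lower bound, the 4 vertices {a, c, e, f} are pairwise adjacent, and any tree decomposition puts a clique entirely inside one bag — forcing width ≥ 3. Therefore the treewidth is 3.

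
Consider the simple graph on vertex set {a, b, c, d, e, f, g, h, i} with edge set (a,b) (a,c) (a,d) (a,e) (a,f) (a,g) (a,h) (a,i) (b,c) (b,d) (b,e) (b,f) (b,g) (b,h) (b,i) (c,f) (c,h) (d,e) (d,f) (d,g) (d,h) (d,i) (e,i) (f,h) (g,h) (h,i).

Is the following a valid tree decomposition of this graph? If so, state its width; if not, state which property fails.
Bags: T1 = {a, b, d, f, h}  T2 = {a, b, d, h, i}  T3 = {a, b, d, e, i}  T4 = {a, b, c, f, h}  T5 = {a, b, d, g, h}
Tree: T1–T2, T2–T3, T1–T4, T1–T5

Checking the three conditions: (i) the bags cover all of {a, b, c, d, e, f, g, h, i}; (ii) for each edge, some bag contains both endpoints; (iii) the bags containing any fixed vertex form a subtree. All hold, so the decomposition is valid with width 5 − 1 = 4.

Yes; width 4.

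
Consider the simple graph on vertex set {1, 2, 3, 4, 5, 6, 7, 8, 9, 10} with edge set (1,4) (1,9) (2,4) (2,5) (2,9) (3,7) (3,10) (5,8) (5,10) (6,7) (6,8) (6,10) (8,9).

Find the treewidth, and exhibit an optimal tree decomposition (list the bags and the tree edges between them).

Treewidth 2.
Bags: B1 = {1, 4, 9}  B2 = {2, 4, 9}  B3 = {2, 8, 9}  B4 = {2, 5, 8}  B5 = {5, 6, 8}  B6 = {5, 6, 10}  B7 = {6, 7, 10}  B8 = {3, 7, 10}
Tree: B1–B2, B2–B3, B3–B4, B4–B5, B5–B6, B6–B7, B7–B8

Every bag has size at most 3, so the width is 3 − 1 = 2 and tw(G) ≤ 2. Since 1–4–2–9–1 is a cycle in G, G is not acyclic. Forests are exactly the graphs of treewidth ≤ 1, so tw(G) ≥ 2. Combining the bounds, tw(G) = 2.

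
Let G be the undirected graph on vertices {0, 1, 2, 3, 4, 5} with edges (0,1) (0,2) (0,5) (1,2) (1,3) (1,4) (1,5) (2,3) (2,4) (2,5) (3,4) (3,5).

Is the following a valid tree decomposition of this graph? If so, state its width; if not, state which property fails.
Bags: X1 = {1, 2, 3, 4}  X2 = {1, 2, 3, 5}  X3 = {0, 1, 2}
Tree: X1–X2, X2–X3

A tree decomposition must satisfy three properties: every vertex lies in some bag; for every edge, both endpoints lie together in some bag; and for every vertex, the bags containing it form a connected subtree. Here edge (5,0) lies in no bag, so the decomposition is invalid.

No — edge (5,0) lies in no bag.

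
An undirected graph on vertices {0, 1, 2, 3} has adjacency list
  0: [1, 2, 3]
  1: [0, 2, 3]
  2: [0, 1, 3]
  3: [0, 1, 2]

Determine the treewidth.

A width-3 tree decomposition is:
Bags: B1 = {0, 1, 2, 3}
Tree: (single bag)
With just one bag of size 4, the width is 4 − 1 = 3, so tw(G) ≤ 3. For the lower bound, the 4 vertices {0, 1, 2, 3} are pairwise adjacent, and any tree decomposition puts a clique entirely inside one bag — forcing width ≥ 3. The upper and lower bounds meet at 3, so that is the treewidth.

3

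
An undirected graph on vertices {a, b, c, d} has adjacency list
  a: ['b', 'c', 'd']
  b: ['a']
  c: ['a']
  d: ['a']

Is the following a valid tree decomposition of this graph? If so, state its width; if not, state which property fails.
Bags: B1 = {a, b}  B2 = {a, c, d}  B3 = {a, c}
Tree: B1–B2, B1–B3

No — bags containing vertex c are not connected in the tree.

A tree decomposition must satisfy three properties: every vertex lies in some bag; for every edge, both endpoints lie together in some bag; and for every vertex, the bags containing it form a connected subtree. Here bags containing vertex c are not connected in the tree, so the decomposition is invalid.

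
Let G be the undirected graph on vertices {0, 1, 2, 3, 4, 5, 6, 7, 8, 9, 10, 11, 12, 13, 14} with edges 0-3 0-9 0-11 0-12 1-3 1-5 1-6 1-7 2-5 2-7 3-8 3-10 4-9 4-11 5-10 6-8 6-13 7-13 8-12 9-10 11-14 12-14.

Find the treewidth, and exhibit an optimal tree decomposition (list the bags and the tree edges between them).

Treewidth 3.
One optimal decomposition is:
Bags: B1 = {4, 11, 12, 14}  B2 = {0, 4, 11, 12}  B3 = {0, 4, 9, 12}  B4 = {0, 8, 9, 12}  B5 = {0, 3, 8, 9}  B6 = {3, 8, 9, 10}  B7 = {3, 6, 8, 10}  B8 = {1, 3, 6, 10}  B9 = {1, 5, 6, 10}  B10 = {1, 5, 6, 13}  B11 = {1, 5, 7, 13}  B12 = {2, 5, 7, 13}
Tree: B1–B2, B2–B3, B3–B4, B4–B5, B5–B6, B6–B7, B7–B8, B8–B9, B9–B10, B10–B11, B11–B12

Every bag has size at most 4, so the width is 4 − 1 = 3 and tw(G) ≤ 3. For the lower bound: the 4 vertex sets {4,11,14}, {12}, {0}, {3,8,9,10} are disjoint, each induces a connected subgraph, and every pair is joined by at least one edge of G. Contracting each set to a single vertex therefore yields K_{4} as a minor, and since treewidth is minor-monotone, tw(G) ≥ tw(K_{4}) = 3. Hence tw(G) = 3 exactly.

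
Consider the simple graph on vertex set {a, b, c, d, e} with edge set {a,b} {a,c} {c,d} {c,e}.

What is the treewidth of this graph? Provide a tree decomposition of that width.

Treewidth 1.
One such decomposition:
Bags: B1 = {c, d}  B2 = {c, e}  B3 = {a, c}  B4 = {a, b}
Tree: B1–B2, B2–B3, B3–B4

The largest bag has 2 vertices, giving width 1; this decomposition certifies tw(G) ≤ 1. G has an edge, so its treewidth is at least 1. The upper and lower bounds meet at 1, so that is the treewidth.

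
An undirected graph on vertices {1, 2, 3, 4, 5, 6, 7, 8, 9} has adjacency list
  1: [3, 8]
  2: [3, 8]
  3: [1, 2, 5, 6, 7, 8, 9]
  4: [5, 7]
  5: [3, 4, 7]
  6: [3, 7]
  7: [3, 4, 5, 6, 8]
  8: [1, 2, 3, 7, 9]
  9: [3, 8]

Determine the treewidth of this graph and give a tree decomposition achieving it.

Treewidth 2.
One such decomposition:
Bags: B1 = {3, 7, 8}  B2 = {3, 8, 9}  B3 = {2, 3, 8}  B4 = {1, 3, 8}  B5 = {3, 6, 7}  B6 = {3, 5, 7}  B7 = {4, 5, 7}
Tree: B1–B2, B2–B3, B2–B4, B1–B5, B1–B6, B6–B7

Every bag has size at most 3, so the width is 3 − 1 = 2 and tw(G) ≤ 2. For the lower bound, the 3 vertices {1, 3, 8} are pairwise adjacent, and any tree decomposition puts a clique entirely inside one bag — forcing width ≥ 2. Hence tw(G) = 2 exactly.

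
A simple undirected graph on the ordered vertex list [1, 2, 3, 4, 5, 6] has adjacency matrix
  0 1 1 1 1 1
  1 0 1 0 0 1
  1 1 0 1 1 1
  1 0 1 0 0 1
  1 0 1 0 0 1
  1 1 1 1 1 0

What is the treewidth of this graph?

3

A width-3 tree decomposition is:
Bags: B1 = {1, 2, 3, 6}  B2 = {1, 3, 4, 6}  B3 = {1, 3, 5, 6}
Tree: B1–B2, B1–B3
Every bag has size at most 4, so the width is 4 − 1 = 3 and tw(G) ≤ 3. Conversely, {1, 2, 3, 6} is a clique of size 4, and the vertices of any clique must share a bag in every tree decomposition; so some bag has ≥ 4 vertices and tw(G) ≥ 3. Hence tw(G) = 3 exactly.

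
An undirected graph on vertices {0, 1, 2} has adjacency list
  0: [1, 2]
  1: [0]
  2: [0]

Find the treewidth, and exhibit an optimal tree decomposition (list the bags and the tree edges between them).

Each bag holds 2 vertices, so the decomposition has width 1, which upper-bounds the treewidth. G has an edge, so its treewidth is at least 1. Therefore the treewidth is 1.

Treewidth 1.
Bags: B1 = {0, 2}  B2 = {0, 1}
Tree: B1–B2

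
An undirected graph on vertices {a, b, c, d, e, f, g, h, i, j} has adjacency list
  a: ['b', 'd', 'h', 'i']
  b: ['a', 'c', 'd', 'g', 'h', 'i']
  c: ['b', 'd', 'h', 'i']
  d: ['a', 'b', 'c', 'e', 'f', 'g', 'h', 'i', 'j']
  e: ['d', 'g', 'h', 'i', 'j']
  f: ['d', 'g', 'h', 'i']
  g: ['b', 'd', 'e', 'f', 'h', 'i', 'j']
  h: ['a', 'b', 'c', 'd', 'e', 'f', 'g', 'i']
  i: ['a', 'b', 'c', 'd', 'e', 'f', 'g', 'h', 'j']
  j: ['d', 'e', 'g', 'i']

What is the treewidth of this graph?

A width-4 tree decomposition is:
Bags: B1 = {b, d, g, h, i}  B2 = {d, e, g, h, i}  B3 = {d, f, g, h, i}  B4 = {a, b, d, h, i}  B5 = {d, e, g, i, j}  B6 = {b, c, d, h, i}
Tree: B1–B2, B1–B3, B1–B4, B2–B5, B1–B6
The largest bag has 5 vertices, giving width 4; this decomposition certifies tw(G) ≤ 4. On the other hand G contains the 5-clique {d, e, g, i, j}. A clique must lie in a single bag of any decomposition, so no decomposition can have width below 4. Hence tw(G) = 4 exactly.

4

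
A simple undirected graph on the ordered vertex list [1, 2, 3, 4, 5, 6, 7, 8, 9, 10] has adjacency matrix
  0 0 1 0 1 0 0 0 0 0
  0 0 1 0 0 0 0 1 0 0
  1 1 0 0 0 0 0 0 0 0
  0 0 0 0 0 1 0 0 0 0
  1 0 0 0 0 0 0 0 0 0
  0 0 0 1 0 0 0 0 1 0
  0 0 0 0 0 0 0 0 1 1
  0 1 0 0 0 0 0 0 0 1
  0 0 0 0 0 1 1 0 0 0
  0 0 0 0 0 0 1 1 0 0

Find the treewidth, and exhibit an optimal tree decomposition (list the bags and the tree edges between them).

Treewidth 1.
Bags: B1 = {4, 6}  B2 = {6, 9}  B3 = {7, 9}  B4 = {7, 10}  B5 = {8, 10}  B6 = {2, 8}  B7 = {2, 3}  B8 = {1, 3}  B9 = {1, 5}
Tree: B1–B2, B2–B3, B3–B4, B4–B5, B5–B6, B6–B7, B7–B8, B8–B9

Every bag has size at most 2, so the width is 2 − 1 = 1 and tw(G) ≤ 1. Since G has at least one edge (e.g. 4–6), it is not an edgeless graph, so tw(G) ≥ 1. The upper and lower bounds meet at 1, so that is the treewidth.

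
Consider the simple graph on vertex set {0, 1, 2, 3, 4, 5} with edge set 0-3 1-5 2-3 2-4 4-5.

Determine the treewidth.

A width-1 tree decomposition is:
Bags: B1 = {0, 3}  B2 = {2, 3}  B3 = {2, 4}  B4 = {4, 5}  B5 = {1, 5}
Tree: B1–B2, B2–B3, B3–B4, B4–B5
Each bag holds 2 vertices, so the decomposition has width 1, which upper-bounds the treewidth. Any graph with an edge has treewidth ≥ 1, and G has the edge 0–3. Combining the bounds, tw(G) = 1.

1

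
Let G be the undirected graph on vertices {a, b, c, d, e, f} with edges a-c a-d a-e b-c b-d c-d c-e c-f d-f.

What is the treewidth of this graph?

A width-2 tree decomposition is:
Bags: B1 = {a, c, e}  B2 = {a, c, d}  B3 = {b, c, d}  B4 = {c, d, f}
Tree: B1–B2, B2–B3, B2–B4
Every bag has size at most 3, so the width is 3 − 1 = 2 and tw(G) ≤ 2. On the other hand G contains the 3-clique {c, d, f}. A clique must lie in a single bag of any decomposition, so no decomposition can have width below 2. Hence tw(G) = 2 exactly.

2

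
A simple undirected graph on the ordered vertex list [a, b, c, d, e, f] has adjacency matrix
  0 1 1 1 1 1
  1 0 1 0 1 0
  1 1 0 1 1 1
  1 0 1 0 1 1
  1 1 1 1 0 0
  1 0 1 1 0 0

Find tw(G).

A width-3 tree decomposition is:
Bags: B1 = {a, c, d, e}  B2 = {a, b, c, e}  B3 = {a, c, d, f}
Tree: B1–B2, B1–B3
Each bag holds 4 vertices, so the decomposition has width 3, which upper-bounds the treewidth. For the lower bound, the 4 vertices {a, c, d, e} are pairwise adjacent, and any tree decomposition puts a clique entirely inside one bag — forcing width ≥ 3. Combining the bounds, tw(G) = 3.

3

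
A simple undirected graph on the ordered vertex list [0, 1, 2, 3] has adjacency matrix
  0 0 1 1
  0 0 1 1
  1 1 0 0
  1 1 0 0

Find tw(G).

2

A width-2 tree decomposition is:
Bags: B1 = {0, 1, 2}  B2 = {0, 1, 3}
Tree: B1–B2
Every bag has size at most 3, so the width is 3 − 1 = 2 and tw(G) ≤ 2. For the lower bound, G contains the cycle 0–2–1–3–0, so G is not a forest; only forests have treewidth ≤ 1, hence tw(G) ≥ 2. Hence tw(G) = 2 exactly.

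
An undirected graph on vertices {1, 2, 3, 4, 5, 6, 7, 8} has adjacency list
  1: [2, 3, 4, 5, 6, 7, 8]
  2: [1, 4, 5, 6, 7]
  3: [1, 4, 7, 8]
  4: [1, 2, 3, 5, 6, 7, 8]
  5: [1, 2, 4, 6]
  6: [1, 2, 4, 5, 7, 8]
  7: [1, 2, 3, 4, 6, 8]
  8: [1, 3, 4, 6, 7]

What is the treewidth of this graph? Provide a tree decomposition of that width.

The largest bag has 5 vertices, giving width 4; this decomposition certifies tw(G) ≤ 4. For the lower bound, the 5 vertices {1, 3, 4, 7, 8} are pairwise adjacent, and any tree decomposition puts a clique entirely inside one bag — forcing width ≥ 4. Therefore the treewidth is 4.

Treewidth 4.
One such decomposition:
Bags: B1 = {1, 2, 4, 6, 7}  B2 = {1, 2, 4, 5, 6}  B3 = {1, 4, 6, 7, 8}  B4 = {1, 3, 4, 7, 8}
Tree: B1–B2, B1–B3, B3–B4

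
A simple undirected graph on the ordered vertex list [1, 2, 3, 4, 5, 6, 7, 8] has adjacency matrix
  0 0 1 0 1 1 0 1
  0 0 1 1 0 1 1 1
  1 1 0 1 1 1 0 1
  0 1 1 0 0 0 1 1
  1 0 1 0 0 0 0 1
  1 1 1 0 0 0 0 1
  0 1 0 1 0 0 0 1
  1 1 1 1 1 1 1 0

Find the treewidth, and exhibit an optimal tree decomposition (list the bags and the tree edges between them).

Every bag has size at most 4, so the width is 4 − 1 = 3 and tw(G) ≤ 3. On the other hand G contains the 4-clique {1, 3, 5, 8}. A clique must lie in a single bag of any decomposition, so no decomposition can have width below 3. Hence tw(G) = 3 exactly.

Treewidth 3.
One such decomposition:
Bags: B1 = {2, 3, 6, 8}  B2 = {2, 3, 4, 8}  B3 = {1, 3, 6, 8}  B4 = {1, 3, 5, 8}  B5 = {2, 4, 7, 8}
Tree: B1–B2, B1–B3, B3–B4, B2–B5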